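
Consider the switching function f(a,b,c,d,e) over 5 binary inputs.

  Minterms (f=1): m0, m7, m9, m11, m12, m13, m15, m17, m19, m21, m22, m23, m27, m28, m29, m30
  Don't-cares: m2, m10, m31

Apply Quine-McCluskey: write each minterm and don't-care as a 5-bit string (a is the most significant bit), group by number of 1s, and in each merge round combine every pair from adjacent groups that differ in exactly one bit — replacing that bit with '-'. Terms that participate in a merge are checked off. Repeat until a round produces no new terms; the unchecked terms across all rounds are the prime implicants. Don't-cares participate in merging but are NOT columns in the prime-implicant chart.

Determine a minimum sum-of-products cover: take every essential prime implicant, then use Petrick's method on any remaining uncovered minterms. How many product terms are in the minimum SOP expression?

7

[col 0] 00000*, 00010*, 00111*, 01001*, 01010*, 01011*, 01100*, 01101*, 01111*, 10001*, 10011*, 10101*, 10110*, 10111*, 11011*, 11100*, 11101*, 11110*, 11111*
[col 1] -0111*, -1011*, -1100*, -1101*, -1111*, 0-010, 0-111*, 000-0, 01-01*, 01-11*, 010-1*, 0101-, 011-1*, 0110-*, 1-011*, 1-101*, 1-110*, 1-111*, 10-01*, 10-11*, 100-1*, 101-1*, 1011-*, 11-11*, 111-0*, 111-1*, 1110-*, 1111-*
[col 2] --111, -1-11, -11-1, -110-, 01--1, 1--11, 1-1-1, 1-11-, 10--1, 111--
Prime implicants: --111, -1-11, -11-1, -110-, 0-010, 000-0, 01--1, 0101-, 1--11, 1-1-1, 1-11-, 10--1, 111--
PI chart (minterm → PIs covering it):
  0 | 000-0  (sole → essential)
  7 | --111  (sole → essential)
  9 | 01--1  (sole → essential)
  11 | -1-11,01--1,0101-
  12 | -110-  (sole → essential)
  13 | -11-1,-110-,01--1
  15 | --111,-1-11,-11-1,01--1
  17 | 10--1  (sole → essential)
  19 | 1--11,10--1
  21 | 1-1-1,10--1
  22 | 1-11-  (sole → essential)
  23 | --111,1--11,1-1-1,1-11-,10--1
  27 | -1-11,1--11
  28 | -110-,111--
  29 | -11-1,-110-,1-1-1,111--
  30 | 1-11-,111--
Essential prime implicants: --111, -110-, 000-0, 01--1, 1-11-, 10--1
Petrick residual → -1-11
Minimum SOP uses 7 PIs: cde + bde + bcd' + a'b'c'e' + a'be + acd + ab'e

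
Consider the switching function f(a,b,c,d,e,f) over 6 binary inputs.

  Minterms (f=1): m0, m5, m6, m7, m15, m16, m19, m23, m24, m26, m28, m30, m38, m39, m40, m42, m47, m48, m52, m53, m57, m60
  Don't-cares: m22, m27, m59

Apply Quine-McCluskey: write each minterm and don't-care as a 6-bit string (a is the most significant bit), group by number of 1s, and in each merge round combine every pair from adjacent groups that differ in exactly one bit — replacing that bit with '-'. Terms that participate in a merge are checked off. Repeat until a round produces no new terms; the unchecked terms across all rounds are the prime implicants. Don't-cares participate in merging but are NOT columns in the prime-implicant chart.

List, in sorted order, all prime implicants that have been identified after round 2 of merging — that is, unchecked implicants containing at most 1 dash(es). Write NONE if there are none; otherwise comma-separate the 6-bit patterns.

size-2^0 implicants → 000000(✓)  000101(✓)  000110(✓)  000111(✓)  001111(✓)  010000(✓)  010011(✓)  010110(✓)  010111(✓)  011000(✓)  011010(✓)  011011(✓)  011100(✓)  011110(✓)  100110(✓)  100111(✓)  101000(✓)  101010(✓)  101111(✓)  110000(✓)  110100(✓)  110101(✓)  111001(✓)  111011(✓)  111100(✓)
size-2^1 implicants → -00110(✓)  -00111(✓)  -01111(✓)  -10000  -11011  -11100  0-0000  0-0110(✓)  0-0111(✓)  00-111(✓)  0001-1  00011-(✓)  01-000  01-011  01-110  010-11  01011-(✓)  011-00(✓)  011-10(✓)  0110-0(✓)  01101-  0111-0(✓)  10-111(✓)  10011-(✓)  1010-0  11-100  110-00  11010-  1110-1
size-2^2 implicants → -0-111  -0011-  0-011-  011--0
Unchecked terms (primes): -0-111, -0011-, -10000, -11011, -11100, 0-0000, 0-011-, 0001-1, 01-000, 01-011, 01-110, 010-11, 011--0, 01101-, 1010-0, 11-100, 110-00, 11010-, 1110-1

-10000, -11011, -11100, 0-0000, 0001-1, 01-000, 01-011, 01-110, 010-11, 01101-, 1010-0, 11-100, 110-00, 11010-, 1110-1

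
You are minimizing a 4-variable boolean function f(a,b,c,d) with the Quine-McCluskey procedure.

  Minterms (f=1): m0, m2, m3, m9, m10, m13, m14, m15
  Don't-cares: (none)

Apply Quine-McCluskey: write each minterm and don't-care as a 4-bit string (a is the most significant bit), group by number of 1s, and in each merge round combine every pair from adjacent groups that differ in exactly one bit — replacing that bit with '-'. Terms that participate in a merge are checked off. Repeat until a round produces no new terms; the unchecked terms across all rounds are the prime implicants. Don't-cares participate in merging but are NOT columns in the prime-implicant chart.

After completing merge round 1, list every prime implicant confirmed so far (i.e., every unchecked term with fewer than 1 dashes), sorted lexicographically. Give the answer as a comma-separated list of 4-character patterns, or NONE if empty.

size-2^0 implicants → 0000(✓)  0010(✓)  0011(✓)  1001(✓)  1010(✓)  1101(✓)  1110(✓)  1111(✓)
size-2^1 implicants → -010  00-0  001-  1-01  1-10  11-1  111-
Unchecked terms (primes): -010, 00-0, 001-, 1-01, 1-10, 11-1, 111-

NONE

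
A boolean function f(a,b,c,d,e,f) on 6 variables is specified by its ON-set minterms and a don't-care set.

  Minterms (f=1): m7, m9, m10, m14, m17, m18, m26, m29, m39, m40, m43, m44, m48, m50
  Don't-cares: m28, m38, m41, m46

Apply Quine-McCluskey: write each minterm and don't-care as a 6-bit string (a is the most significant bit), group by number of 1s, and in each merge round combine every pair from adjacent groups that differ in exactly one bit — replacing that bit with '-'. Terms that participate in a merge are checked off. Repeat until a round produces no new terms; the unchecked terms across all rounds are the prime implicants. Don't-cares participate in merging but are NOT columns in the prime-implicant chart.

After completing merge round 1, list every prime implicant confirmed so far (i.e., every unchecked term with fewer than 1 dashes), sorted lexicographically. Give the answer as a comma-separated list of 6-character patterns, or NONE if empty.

[col 0] 000111*, 001001*, 001010*, 001110*, 010001, 010010*, 011010*, 011100*, 011101*, 100110*, 100111*, 101000*, 101001*, 101011*, 101100*, 101110*, 110000*, 110010*
[col 1] -00111, -01001, -01110, -10010, 0-1010, 001-10, 01-010, 01110-, 10-110, 10011-, 101-00, 1010-1, 10100-, 1011-0, 1100-0
Prime implicants: -00111, -01001, -01110, -10010, 0-1010, 001-10, 01-010, 010001, 01110-, 10-110, 10011-, 101-00, 1010-1, 10100-, 1011-0, 1100-0

010001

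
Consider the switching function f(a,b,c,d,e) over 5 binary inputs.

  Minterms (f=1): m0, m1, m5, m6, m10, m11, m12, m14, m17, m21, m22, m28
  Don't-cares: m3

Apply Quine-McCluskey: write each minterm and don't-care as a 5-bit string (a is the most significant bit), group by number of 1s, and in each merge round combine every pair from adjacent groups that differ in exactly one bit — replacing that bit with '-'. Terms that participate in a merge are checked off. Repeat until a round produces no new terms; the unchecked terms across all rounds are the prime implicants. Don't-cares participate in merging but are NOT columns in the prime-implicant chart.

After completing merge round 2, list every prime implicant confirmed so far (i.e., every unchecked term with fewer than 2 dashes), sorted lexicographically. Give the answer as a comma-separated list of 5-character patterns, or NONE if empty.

size-2^0 implicants → 00000(✓)  00001(✓)  00011(✓)  00101(✓)  00110(✓)  01010(✓)  01011(✓)  01100(✓)  01110(✓)  10001(✓)  10101(✓)  10110(✓)  11100(✓)
size-2^1 implicants → -0001(✓)  -0101(✓)  -0110  -1100  0-011  0-110  00-01(✓)  000-1  0000-  01-10  0101-  011-0  10-01(✓)
size-2^2 implicants → -0-01
Unchecked terms (primes): -0-01, -0110, -1100, 0-011, 0-110, 000-1, 0000-, 01-10, 0101-, 011-0

-0110, -1100, 0-011, 0-110, 000-1, 0000-, 01-10, 0101-, 011-0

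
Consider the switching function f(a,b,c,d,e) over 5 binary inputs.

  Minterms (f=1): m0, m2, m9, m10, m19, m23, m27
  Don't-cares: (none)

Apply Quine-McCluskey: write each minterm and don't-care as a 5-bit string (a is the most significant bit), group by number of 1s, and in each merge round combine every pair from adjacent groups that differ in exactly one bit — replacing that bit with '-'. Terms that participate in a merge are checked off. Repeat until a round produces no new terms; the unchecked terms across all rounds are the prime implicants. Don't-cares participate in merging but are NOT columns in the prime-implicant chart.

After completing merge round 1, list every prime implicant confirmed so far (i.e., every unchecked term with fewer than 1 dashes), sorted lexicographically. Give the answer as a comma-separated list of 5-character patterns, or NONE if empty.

01001

Round 0: 00000✓ 00010✓ 01001 01010✓ 10011✓ 10111✓ 11011✓
Round 1: 0-010 000-0 1-011 10-11
PIs = {0-010, 000-0, 01001, 1-011, 10-11}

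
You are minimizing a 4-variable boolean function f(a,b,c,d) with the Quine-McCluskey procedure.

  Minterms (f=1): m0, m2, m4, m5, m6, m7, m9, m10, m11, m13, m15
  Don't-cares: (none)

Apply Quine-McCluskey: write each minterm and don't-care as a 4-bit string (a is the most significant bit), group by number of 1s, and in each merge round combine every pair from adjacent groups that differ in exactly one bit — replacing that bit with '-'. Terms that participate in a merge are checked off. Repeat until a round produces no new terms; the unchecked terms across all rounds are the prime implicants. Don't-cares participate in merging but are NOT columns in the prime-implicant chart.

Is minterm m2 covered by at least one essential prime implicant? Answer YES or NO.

YES

Round 0: 0000✓ 0010✓ 0100✓ 0101✓ 0110✓ 0111✓ 1001✓ 1010✓ 1011✓ 1101✓ 1111✓
Round 1: -010 -101✓ -111✓ 0-00✓ 0-10✓ 00-0✓ 01-0✓ 01-1✓ 010-✓ 011-✓ 1-01✓ 1-11✓ 10-1✓ 101- 11-1✓
Round 2: -1-1 0--0 01-- 1--1
PIs = {-010, -1-1, 0--0, 01--, 1--1, 101-}
Coverage chart:
  m0: 0--0 ←essential
  m2: -010,0--0
  m4: 0--0,01--
  m5: -1-1,01--
  m6: 0--0,01--
  m7: -1-1,01--
  m9: 1--1 ←essential
  m10: -010,101-
  m11: 1--1,101-
  m13: -1-1,1--1
  m15: -1-1,1--1
Essential: 0--0, 1--1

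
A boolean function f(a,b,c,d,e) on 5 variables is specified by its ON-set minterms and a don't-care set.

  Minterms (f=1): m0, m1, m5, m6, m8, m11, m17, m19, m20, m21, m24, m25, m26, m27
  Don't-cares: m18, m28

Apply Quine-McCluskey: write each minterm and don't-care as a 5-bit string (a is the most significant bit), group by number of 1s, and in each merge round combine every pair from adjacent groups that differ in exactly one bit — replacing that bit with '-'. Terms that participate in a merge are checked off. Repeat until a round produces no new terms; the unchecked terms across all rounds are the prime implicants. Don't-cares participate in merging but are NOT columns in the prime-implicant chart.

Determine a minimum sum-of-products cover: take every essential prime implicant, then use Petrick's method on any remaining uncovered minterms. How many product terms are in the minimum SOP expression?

7

size-2^0 implicants → 00000(✓)  00001(✓)  00101(✓)  00110  01000(✓)  01011(✓)  10001(✓)  10010(✓)  10011(✓)  10100(✓)  10101(✓)  11000(✓)  11001(✓)  11010(✓)  11011(✓)  11100(✓)
size-2^1 implicants → -0001(✓)  -0101(✓)  -1000  -1011  0-000  00-01(✓)  0000-  1-001(✓)  1-010(✓)  1-011(✓)  1-100  10-01(✓)  100-1(✓)  1001-(✓)  1010-  11-00  110-0(✓)  110-1(✓)  1100-(✓)  1101-(✓)
size-2^2 implicants → -0-01  1-0-1  1-01-  110--
Unchecked terms (primes): -0-01, -1000, -1011, 0-000, 0000-, 00110, 1-0-1, 1-01-, 1-100, 1010-, 11-00, 110--
Minterm coverage:
  m0 ⊆ 0-000,0000-
  m1 ⊆ -0-01,0000-
  m5 ⊆ -0-01 [E]
  m6 ⊆ 00110 [E]
  m8 ⊆ -1000,0-000
  m11 ⊆ -1011 [E]
  m17 ⊆ -0-01,1-0-1
  m19 ⊆ 1-0-1,1-01-
  m20 ⊆ 1-100,1010-
  m21 ⊆ -0-01,1010-
  m24 ⊆ -1000,11-00,110--
  m25 ⊆ 1-0-1,110--
  m26 ⊆ 1-01-,110--
  m27 ⊆ -1011,1-0-1,1-01-,110--
E = {-0-01, -1011, 00110}
Petrick residual → 0-000, 1-0-1, 1-100, 110--
Cover = b'd'e + bc'de + a'c'd'e' + a'b'cde' + ac'e + acd'e' + abc'  |cover|=7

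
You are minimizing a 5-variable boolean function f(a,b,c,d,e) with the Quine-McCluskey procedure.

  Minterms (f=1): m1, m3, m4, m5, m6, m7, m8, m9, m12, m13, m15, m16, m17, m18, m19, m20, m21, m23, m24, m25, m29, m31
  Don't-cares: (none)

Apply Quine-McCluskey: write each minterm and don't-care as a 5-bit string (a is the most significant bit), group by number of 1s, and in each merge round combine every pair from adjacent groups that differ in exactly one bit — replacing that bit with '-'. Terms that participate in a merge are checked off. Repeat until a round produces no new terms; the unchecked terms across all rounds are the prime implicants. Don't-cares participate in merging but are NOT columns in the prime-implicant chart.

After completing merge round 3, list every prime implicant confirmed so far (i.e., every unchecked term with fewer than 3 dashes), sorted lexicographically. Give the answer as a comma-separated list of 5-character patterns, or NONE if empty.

-010-, -100-, 0-10-, 001--, 01-0-, 1-00-, 10-0-, 100--

[col 0] 00001*, 00011*, 00100*, 00101*, 00110*, 00111*, 01000*, 01001*, 01100*, 01101*, 01111*, 10000*, 10001*, 10010*, 10011*, 10100*, 10101*, 10111*, 11000*, 11001*, 11101*, 11111*
[col 1] -0001*, -0011*, -0100*, -0101*, -0111*, -1000*, -1001*, -1101*, -1111*, 0-001*, 0-100*, 0-101*, 0-111*, 00-01*, 00-11*, 000-1*, 001-0*, 001-1*, 0010-*, 0011-*, 01-00*, 01-01*, 0100-*, 011-1*, 0110-*, 1-000*, 1-001*, 1-101*, 1-111*, 10-00*, 10-01*, 10-11*, 100-0*, 100-1*, 1000-*, 1001-*, 101-1*, 1010-*, 11-01*, 1100-*, 111-1*
[col 2] --001*, --101*, --111*, -0-01*, -0-11*, -00-1*, -01-1*, -010-, -1-01*, -100-, -11-1*, 0--01*, 0-1-1*, 0-10-, 00--1*, 001--, 01-0-, 1--01*, 1-00-, 1-1-1*, 10--1*, 10-0-, 100--
[col 3] ---01, --1-1, -0--1
Prime implicants: ---01, --1-1, -0--1, -010-, -100-, 0-10-, 001--, 01-0-, 1-00-, 10-0-, 100--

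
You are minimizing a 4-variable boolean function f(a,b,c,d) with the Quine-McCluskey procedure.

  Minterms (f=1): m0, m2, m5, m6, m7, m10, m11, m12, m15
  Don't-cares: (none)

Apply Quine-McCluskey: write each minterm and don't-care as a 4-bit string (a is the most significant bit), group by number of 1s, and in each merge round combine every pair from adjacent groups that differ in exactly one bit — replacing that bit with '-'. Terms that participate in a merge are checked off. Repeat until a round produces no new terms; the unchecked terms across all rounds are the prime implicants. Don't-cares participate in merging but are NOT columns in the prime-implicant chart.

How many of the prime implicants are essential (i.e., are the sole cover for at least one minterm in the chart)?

size-2^0 implicants → 0000(✓)  0010(✓)  0101(✓)  0110(✓)  0111(✓)  1010(✓)  1011(✓)  1100  1111(✓)
size-2^1 implicants → -010  -111  0-10  00-0  01-1  011-  1-11  101-
Unchecked terms (primes): -010, -111, 0-10, 00-0, 01-1, 011-, 1-11, 101-, 1100
Minterm coverage:
  m0 ⊆ 00-0 [E]
  m2 ⊆ -010,0-10,00-0
  m5 ⊆ 01-1 [E]
  m6 ⊆ 0-10,011-
  m7 ⊆ -111,01-1,011-
  m10 ⊆ -010,101-
  m11 ⊆ 1-11,101-
  m12 ⊆ 1100 [E]
  m15 ⊆ -111,1-11
E = {00-0, 01-1, 1100}

3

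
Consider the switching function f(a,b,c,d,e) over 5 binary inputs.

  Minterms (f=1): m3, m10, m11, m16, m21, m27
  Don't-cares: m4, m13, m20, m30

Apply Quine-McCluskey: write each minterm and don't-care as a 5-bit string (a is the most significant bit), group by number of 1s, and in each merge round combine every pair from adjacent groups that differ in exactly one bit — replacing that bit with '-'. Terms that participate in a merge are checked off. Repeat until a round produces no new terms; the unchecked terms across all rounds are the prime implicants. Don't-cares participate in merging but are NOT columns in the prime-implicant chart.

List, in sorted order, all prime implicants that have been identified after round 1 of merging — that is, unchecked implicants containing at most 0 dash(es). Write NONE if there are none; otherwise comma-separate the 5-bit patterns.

Round 0: 00011✓ 00100✓ 01010✓ 01011✓ 01101 10000✓ 10100✓ 10101✓ 11011✓ 11110
Round 1: -0100 -1011 0-011 0101- 10-00 1010-
PIs = {-0100, -1011, 0-011, 0101-, 01101, 10-00, 1010-, 11110}

01101, 11110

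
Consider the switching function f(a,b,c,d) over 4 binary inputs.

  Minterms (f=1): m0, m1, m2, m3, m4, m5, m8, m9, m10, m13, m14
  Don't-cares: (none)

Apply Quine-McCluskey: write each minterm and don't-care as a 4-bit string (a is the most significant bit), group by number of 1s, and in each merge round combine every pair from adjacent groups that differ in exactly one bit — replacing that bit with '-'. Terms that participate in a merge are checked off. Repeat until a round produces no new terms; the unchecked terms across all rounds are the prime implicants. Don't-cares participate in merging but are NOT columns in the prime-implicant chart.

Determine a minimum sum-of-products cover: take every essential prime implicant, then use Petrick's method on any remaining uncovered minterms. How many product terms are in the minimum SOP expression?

size-2^0 implicants → 0000(✓)  0001(✓)  0010(✓)  0011(✓)  0100(✓)  0101(✓)  1000(✓)  1001(✓)  1010(✓)  1101(✓)  1110(✓)
size-2^1 implicants → -000(✓)  -001(✓)  -010(✓)  -101(✓)  0-00(✓)  0-01(✓)  00-0(✓)  00-1(✓)  000-(✓)  001-(✓)  010-(✓)  1-01(✓)  1-10  10-0(✓)  100-(✓)
size-2^2 implicants → --01  -0-0  -00-  0-0-  00--
Unchecked terms (primes): --01, -0-0, -00-, 0-0-, 00--, 1-10
Minterm coverage:
  m0 ⊆ -0-0,-00-,0-0-,00--
  m1 ⊆ --01,-00-,0-0-,00--
  m2 ⊆ -0-0,00--
  m3 ⊆ 00-- [E]
  m4 ⊆ 0-0- [E]
  m5 ⊆ --01,0-0-
  m8 ⊆ -0-0,-00-
  m9 ⊆ --01,-00-
  m10 ⊆ -0-0,1-10
  m13 ⊆ --01 [E]
  m14 ⊆ 1-10 [E]
E = {--01, 0-0-, 00--, 1-10}
Petrick residual → -0-0
Cover = c'd + b'd' + a'c' + a'b' + acd'  |cover|=5

5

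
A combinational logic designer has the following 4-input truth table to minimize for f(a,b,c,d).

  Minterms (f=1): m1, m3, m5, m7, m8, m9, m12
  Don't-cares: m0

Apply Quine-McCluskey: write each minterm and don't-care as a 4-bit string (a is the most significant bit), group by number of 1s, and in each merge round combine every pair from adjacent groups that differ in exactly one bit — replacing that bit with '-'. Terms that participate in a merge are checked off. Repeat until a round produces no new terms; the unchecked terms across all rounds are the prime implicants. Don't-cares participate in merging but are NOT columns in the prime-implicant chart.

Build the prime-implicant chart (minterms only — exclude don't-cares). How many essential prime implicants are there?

3

size-2^0 implicants → 0000(✓)  0001(✓)  0011(✓)  0101(✓)  0111(✓)  1000(✓)  1001(✓)  1100(✓)
size-2^1 implicants → -000(✓)  -001(✓)  0-01(✓)  0-11(✓)  00-1(✓)  000-(✓)  01-1(✓)  1-00  100-(✓)
size-2^2 implicants → -00-  0--1
Unchecked terms (primes): -00-, 0--1, 1-00
Minterm coverage:
  m1 ⊆ -00-,0--1
  m3 ⊆ 0--1 [E]
  m5 ⊆ 0--1 [E]
  m7 ⊆ 0--1 [E]
  m8 ⊆ -00-,1-00
  m9 ⊆ -00- [E]
  m12 ⊆ 1-00 [E]
E = {-00-, 0--1, 1-00}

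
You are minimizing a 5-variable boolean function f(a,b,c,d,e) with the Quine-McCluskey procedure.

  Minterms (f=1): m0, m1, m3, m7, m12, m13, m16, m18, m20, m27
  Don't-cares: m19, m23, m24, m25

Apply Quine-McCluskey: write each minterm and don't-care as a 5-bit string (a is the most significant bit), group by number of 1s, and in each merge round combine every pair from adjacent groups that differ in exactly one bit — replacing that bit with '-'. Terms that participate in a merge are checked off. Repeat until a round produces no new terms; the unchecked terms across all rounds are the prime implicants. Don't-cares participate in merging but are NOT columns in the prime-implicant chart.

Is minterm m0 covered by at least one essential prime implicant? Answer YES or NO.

NO

size-2^0 implicants → 00000(✓)  00001(✓)  00011(✓)  00111(✓)  01100(✓)  01101(✓)  10000(✓)  10010(✓)  10011(✓)  10100(✓)  10111(✓)  11000(✓)  11001(✓)  11011(✓)
size-2^1 implicants → -0000  -0011(✓)  -0111(✓)  00-11(✓)  000-1  0000-  0110-  1-000  1-011  10-00  10-11(✓)  100-0  1001-  110-1  1100-
size-2^2 implicants → -0-11
Unchecked terms (primes): -0-11, -0000, 000-1, 0000-, 0110-, 1-000, 1-011, 10-00, 100-0, 1001-, 110-1, 1100-
Minterm coverage:
  m0 ⊆ -0000,0000-
  m1 ⊆ 000-1,0000-
  m3 ⊆ -0-11,000-1
  m7 ⊆ -0-11 [E]
  m12 ⊆ 0110- [E]
  m13 ⊆ 0110- [E]
  m16 ⊆ -0000,1-000,10-00,100-0
  m18 ⊆ 100-0,1001-
  m20 ⊆ 10-00 [E]
  m27 ⊆ 1-011,110-1
E = {-0-11, 0110-, 10-00}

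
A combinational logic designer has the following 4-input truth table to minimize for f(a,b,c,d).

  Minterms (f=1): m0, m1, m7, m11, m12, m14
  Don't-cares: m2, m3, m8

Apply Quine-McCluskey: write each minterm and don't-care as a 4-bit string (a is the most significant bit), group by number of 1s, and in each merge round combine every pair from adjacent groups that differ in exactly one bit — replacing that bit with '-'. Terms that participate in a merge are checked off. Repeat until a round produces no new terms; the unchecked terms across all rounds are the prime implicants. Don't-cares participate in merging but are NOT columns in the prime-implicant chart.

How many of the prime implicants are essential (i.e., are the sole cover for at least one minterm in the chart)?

4

size-2^0 implicants → 0000(✓)  0001(✓)  0010(✓)  0011(✓)  0111(✓)  1000(✓)  1011(✓)  1100(✓)  1110(✓)
size-2^1 implicants → -000  -011  0-11  00-0(✓)  00-1(✓)  000-(✓)  001-(✓)  1-00  11-0
size-2^2 implicants → 00--
Unchecked terms (primes): -000, -011, 0-11, 00--, 1-00, 11-0
Minterm coverage:
  m0 ⊆ -000,00--
  m1 ⊆ 00-- [E]
  m7 ⊆ 0-11 [E]
  m11 ⊆ -011 [E]
  m12 ⊆ 1-00,11-0
  m14 ⊆ 11-0 [E]
E = {-011, 0-11, 00--, 11-0}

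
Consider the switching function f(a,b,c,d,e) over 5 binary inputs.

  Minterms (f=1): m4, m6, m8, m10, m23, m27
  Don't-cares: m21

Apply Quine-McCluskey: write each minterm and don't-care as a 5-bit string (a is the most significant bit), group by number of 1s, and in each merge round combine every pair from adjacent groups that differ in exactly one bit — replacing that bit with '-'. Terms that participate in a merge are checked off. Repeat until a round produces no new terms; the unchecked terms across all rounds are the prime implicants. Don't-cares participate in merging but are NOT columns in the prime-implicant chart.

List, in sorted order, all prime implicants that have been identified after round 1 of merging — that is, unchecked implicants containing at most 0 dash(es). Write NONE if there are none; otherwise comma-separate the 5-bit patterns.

[col 0] 00100*, 00110*, 01000*, 01010*, 10101*, 10111*, 11011
[col 1] 001-0, 010-0, 101-1
Prime implicants: 001-0, 010-0, 101-1, 11011

11011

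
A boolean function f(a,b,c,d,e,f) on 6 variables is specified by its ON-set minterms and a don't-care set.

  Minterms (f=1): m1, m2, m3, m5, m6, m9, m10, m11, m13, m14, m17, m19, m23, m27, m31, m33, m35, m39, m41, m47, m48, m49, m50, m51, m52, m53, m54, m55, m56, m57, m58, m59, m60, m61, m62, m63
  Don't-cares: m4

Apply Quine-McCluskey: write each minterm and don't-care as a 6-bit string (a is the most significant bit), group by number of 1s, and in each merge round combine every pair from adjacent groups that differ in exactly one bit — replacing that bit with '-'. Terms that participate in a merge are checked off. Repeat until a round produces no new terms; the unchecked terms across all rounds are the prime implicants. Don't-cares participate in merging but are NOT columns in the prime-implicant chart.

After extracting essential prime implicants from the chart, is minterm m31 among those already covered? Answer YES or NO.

[col 0] 000001*, 000010*, 000011*, 000100*, 000101*, 000110*, 001001*, 001010*, 001011*, 001101*, 001110*, 010001*, 010011*, 010111*, 011011*, 011111*, 100001*, 100011*, 100111*, 101001*, 101111*, 110000*, 110001*, 110010*, 110011*, 110100*, 110101*, 110110*, 110111*, 111000*, 111001*, 111010*, 111011*, 111100*, 111101*, 111110*, 111111*
[col 1] -00001*, -00011*, -01001*, -10001*, -10011*, -10111*, -11011*, -11111*, 0-0001*, 0-0011*, 0-1011*, 00-001*, 00-010*, 00-011*, 00-101*, 00-110*, 000-01*, 000-10*, 0000-1*, 00001-*, 0001-0, 00010-, 001-01*, 001-10*, 0010-1*, 00101-*, 01-011*, 01-111*, 010-11*, 0100-1*, 011-11*, 1-0001*, 1-0011*, 1-0111*, 1-1001*, 1-1111*, 10-001*, 10-111*, 100-11*, 1000-1*, 11-000*, 11-001*, 11-010*, 11-011*, 11-100*, 11-101*, 11-110*, 11-111*, 110-00*, 110-01*, 110-10*, 110-11*, 1100-0*, 1100-1*, 11000-*, 11001-*, 1101-0*, 1101-1*, 11010-*, 11011-*, 111-00*, 111-01*, 111-10*, 111-11*, 1110-0*, 1110-1*, 11100-*, 11101-*, 1111-0*, 1111-1*, 11110-*, 11111-*
[col 2] --0001*, --0011*, -0-001, -000-1*, -1-011*, -1-111*, -10-11*, -100-1*, -11-11*, 0--011, 0-00-1*, 00--01, 00--10, 00-0-1, 00-01-, 01--11*, 1--001, 1--111, 1-0-11, 1-00-1*, 11--00*, 11--01*, 11--10*, 11--11*, 11-0-0*, 11-0-1*, 11-00-*, 11-01-*, 11-1-0*, 11-1-1*, 11-10-*, 11-11-*, 110--0*, 110--1*, 110-0-*, 110-1-*, 1100--*, 1101--*, 111--0*, 111--1*, 111-0-*, 111-1-*, 1110--*, 1111--*
[col 3] --00-1, -1--11, 11---0*, 11---1*, 11--0-*, 11--1-*, 11-0--*, 11-1--*, 110---*, 111---*
[col 4] 11----
Prime implicants: --00-1, -0-001, -1--11, 0--011, 00--01, 00--10, 00-0-1, 00-01-, 0001-0, 00010-, 1--001, 1--111, 1-0-11, 11----
PI chart (minterm → PIs covering it):
  1 | --00-1,-0-001,00--01,00-0-1
  2 | 00--10,00-01-
  3 | --00-1,0--011,00-0-1,00-01-
  5 | 00--01,00010-
  6 | 00--10,0001-0
  9 | -0-001,00--01,00-0-1
  10 | 00--10,00-01-
  11 | 0--011,00-0-1,00-01-
  13 | 00--01  (sole → essential)
  14 | 00--10  (sole → essential)
  17 | --00-1  (sole → essential)
  19 | --00-1,-1--11,0--011
  23 | -1--11  (sole → essential)
  27 | -1--11,0--011
  31 | -1--11  (sole → essential)
  33 | --00-1,-0-001,1--001
  35 | --00-1,1-0-11
  39 | 1--111,1-0-11
  41 | -0-001,1--001
  47 | 1--111  (sole → essential)
  48 | 11----  (sole → essential)
  49 | --00-1,1--001,11----
  50 | 11----  (sole → essential)
  51 | --00-1,-1--11,1-0-11,11----
  52 | 11----  (sole → essential)
  53 | 11----  (sole → essential)
  54 | 11----  (sole → essential)
  55 | -1--11,1--111,1-0-11,11----
  56 | 11----  (sole → essential)
  57 | 1--001,11----
  58 | 11----  (sole → essential)
  59 | -1--11,11----
  60 | 11----  (sole → essential)
  61 | 11----  (sole → essential)
  62 | 11----  (sole → essential)
  63 | -1--11,1--111,11----
Essential prime implicants: --00-1, -1--11, 00--01, 00--10, 1--111, 11----

YES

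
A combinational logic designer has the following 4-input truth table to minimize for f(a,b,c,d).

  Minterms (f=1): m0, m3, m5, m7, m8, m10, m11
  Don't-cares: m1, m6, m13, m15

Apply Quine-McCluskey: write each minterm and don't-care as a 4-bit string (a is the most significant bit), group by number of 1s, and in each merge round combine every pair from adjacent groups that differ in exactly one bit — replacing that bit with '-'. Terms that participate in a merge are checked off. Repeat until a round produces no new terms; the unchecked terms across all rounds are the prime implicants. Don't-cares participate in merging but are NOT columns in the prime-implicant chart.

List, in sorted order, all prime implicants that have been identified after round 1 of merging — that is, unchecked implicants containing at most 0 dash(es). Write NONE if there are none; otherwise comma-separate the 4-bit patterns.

NONE

[col 0] 0000*, 0001*, 0011*, 0101*, 0110*, 0111*, 1000*, 1010*, 1011*, 1101*, 1111*
[col 1] -000, -011*, -101*, -111*, 0-01*, 0-11*, 00-1*, 000-, 01-1*, 011-, 1-11*, 10-0, 101-, 11-1*
[col 2] --11, -1-1, 0--1
Prime implicants: --11, -000, -1-1, 0--1, 000-, 011-, 10-0, 101-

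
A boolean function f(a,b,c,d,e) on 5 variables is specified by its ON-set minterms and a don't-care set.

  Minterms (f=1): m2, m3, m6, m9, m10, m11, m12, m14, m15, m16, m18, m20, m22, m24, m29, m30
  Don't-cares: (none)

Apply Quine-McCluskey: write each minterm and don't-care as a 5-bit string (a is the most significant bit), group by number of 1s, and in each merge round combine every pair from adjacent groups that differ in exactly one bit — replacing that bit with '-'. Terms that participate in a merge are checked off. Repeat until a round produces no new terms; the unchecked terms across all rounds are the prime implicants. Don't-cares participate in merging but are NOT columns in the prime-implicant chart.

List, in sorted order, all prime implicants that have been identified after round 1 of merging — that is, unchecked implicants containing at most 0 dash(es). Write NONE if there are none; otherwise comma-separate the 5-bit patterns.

size-2^0 implicants → 00010(✓)  00011(✓)  00110(✓)  01001(✓)  01010(✓)  01011(✓)  01100(✓)  01110(✓)  01111(✓)  10000(✓)  10010(✓)  10100(✓)  10110(✓)  11000(✓)  11101  11110(✓)
size-2^1 implicants → -0010(✓)  -0110(✓)  -1110(✓)  0-010(✓)  0-011(✓)  0-110(✓)  00-10(✓)  0001-(✓)  01-10(✓)  01-11(✓)  010-1  0101-(✓)  011-0  0111-(✓)  1-000  1-110(✓)  10-00(✓)  10-10(✓)  100-0(✓)  101-0(✓)
size-2^2 implicants → --110  -0-10  0--10  0-01-  01-1-  10--0
Unchecked terms (primes): --110, -0-10, 0--10, 0-01-, 01-1-, 010-1, 011-0, 1-000, 10--0, 11101

11101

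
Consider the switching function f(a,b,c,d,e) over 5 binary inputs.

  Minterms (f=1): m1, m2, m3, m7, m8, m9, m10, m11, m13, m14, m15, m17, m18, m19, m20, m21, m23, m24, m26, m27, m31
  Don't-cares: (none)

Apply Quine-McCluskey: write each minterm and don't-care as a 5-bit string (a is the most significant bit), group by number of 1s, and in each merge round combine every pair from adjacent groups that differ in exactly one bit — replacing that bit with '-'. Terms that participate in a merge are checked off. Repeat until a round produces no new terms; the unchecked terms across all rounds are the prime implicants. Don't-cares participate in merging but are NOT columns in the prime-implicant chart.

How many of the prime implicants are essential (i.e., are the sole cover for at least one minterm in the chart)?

6

[col 0] 00001*, 00010*, 00011*, 00111*, 01000*, 01001*, 01010*, 01011*, 01101*, 01110*, 01111*, 10001*, 10010*, 10011*, 10100*, 10101*, 10111*, 11000*, 11010*, 11011*, 11111*
[col 1] -0001*, -0010*, -0011*, -0111*, -1000*, -1010*, -1011*, -1111*, 0-001*, 0-010*, 0-011*, 0-111*, 00-11*, 000-1*, 0001-*, 01-01*, 01-10*, 01-11*, 010-0*, 010-1*, 0100-*, 0101-*, 011-1*, 0111-*, 1-010*, 1-011*, 1-111*, 10-01*, 10-11*, 100-1*, 1001-*, 101-1*, 1010-, 11-11*, 110-0*, 1101-*
[col 2] --010*, --011*, --111*, -0-11*, -00-1, -001-*, -1-11*, -10-0, -101-*, 0--11*, 0-0-1, 0-01-*, 01--1, 01-1-, 010--, 1--11*, 1-01-*, 10--1
[col 3] ---11, --01-
Prime implicants: ---11, --01-, -00-1, -10-0, 0-0-1, 01--1, 01-1-, 010--, 10--1, 1010-
PI chart (minterm → PIs covering it):
  1 | -00-1,0-0-1
  2 | --01-  (sole → essential)
  3 | ---11,--01-,-00-1,0-0-1
  7 | ---11  (sole → essential)
  8 | -10-0,010--
  9 | 0-0-1,01--1,010--
  10 | --01-,-10-0,01-1-,010--
  11 | ---11,--01-,0-0-1,01--1,01-1-,010--
  13 | 01--1  (sole → essential)
  14 | 01-1-  (sole → essential)
  15 | ---11,01--1,01-1-
  17 | -00-1,10--1
  18 | --01-  (sole → essential)
  19 | ---11,--01-,-00-1,10--1
  20 | 1010-  (sole → essential)
  21 | 10--1,1010-
  23 | ---11,10--1
  24 | -10-0  (sole → essential)
  26 | --01-,-10-0
  27 | ---11,--01-
  31 | ---11  (sole → essential)
Essential prime implicants: ---11, --01-, -10-0, 01--1, 01-1-, 1010-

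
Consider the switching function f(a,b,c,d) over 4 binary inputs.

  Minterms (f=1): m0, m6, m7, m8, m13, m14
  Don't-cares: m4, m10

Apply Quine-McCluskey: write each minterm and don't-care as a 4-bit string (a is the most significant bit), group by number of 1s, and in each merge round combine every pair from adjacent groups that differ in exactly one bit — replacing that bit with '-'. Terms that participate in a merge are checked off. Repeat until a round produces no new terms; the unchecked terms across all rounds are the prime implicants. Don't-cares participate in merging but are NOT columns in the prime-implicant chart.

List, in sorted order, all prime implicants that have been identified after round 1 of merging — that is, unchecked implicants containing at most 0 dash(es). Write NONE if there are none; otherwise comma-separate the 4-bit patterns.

1101

[col 0] 0000*, 0100*, 0110*, 0111*, 1000*, 1010*, 1101, 1110*
[col 1] -000, -110, 0-00, 01-0, 011-, 1-10, 10-0
Prime implicants: -000, -110, 0-00, 01-0, 011-, 1-10, 10-0, 1101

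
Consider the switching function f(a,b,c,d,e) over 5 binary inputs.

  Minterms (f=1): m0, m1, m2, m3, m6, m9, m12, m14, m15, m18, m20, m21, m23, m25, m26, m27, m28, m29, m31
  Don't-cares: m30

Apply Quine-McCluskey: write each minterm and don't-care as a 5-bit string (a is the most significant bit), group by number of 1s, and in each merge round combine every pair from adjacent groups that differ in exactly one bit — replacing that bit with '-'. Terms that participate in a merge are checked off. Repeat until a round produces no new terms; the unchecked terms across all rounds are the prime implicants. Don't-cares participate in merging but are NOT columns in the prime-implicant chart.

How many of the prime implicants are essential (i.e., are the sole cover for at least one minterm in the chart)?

Round 0: 00000✓ 00001✓ 00010✓ 00011✓ 00110✓ 01001✓ 01100✓ 01110✓ 01111✓ 10010✓ 10100✓ 10101✓ 10111✓ 11001✓ 11010✓ 11011✓ 11100✓ 11101✓ 11110✓ 11111✓
Round 1: -0010 -1001 -1100✓ -1110✓ -1111✓ 0-001 0-110 00-10 000-0✓ 000-1✓ 0000-✓ 0001-✓ 011-0✓ 0111-✓ 1-010 1-100✓ 1-101✓ 1-111✓ 101-1✓ 1010-✓ 11-01✓ 11-10✓ 11-11✓ 110-1✓ 1101-✓ 111-0✓ 111-1✓ 1110-✓ 1111-✓
Round 2: -11-0 -111- 000-- 1-1-1 1-10- 11--1 11-1- 111--
PIs = {-0010, -1001, -11-0, -111-, 0-001, 0-110, 00-10, 000--, 1-010, 1-1-1, 1-10-, 11--1, 11-1-, 111--}
Coverage chart:
  m0: 000-- ←essential
  m1: 0-001,000--
  m2: -0010,00-10,000--
  m3: 000-- ←essential
  m6: 0-110,00-10
  m9: -1001,0-001
  m12: -11-0 ←essential
  m14: -11-0,-111-,0-110
  m15: -111- ←essential
  m18: -0010,1-010
  m20: 1-10- ←essential
  m21: 1-1-1,1-10-
  m23: 1-1-1 ←essential
  m25: -1001,11--1
  m26: 1-010,11-1-
  m27: 11--1,11-1-
  m28: -11-0,1-10-,111--
  m29: 1-1-1,1-10-,11--1,111--
  m31: -111-,1-1-1,11--1,11-1-,111--
Essential: -11-0, -111-, 000--, 1-1-1, 1-10-

5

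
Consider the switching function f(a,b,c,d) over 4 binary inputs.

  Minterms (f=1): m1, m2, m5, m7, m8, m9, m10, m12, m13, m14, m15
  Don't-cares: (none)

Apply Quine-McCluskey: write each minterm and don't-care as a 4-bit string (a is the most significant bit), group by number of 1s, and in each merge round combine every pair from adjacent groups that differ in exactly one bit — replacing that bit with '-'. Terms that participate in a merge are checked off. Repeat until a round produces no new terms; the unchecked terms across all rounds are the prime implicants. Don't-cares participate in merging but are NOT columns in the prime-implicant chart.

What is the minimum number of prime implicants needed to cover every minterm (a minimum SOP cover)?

4

size-2^0 implicants → 0001(✓)  0010(✓)  0101(✓)  0111(✓)  1000(✓)  1001(✓)  1010(✓)  1100(✓)  1101(✓)  1110(✓)  1111(✓)
size-2^1 implicants → -001(✓)  -010  -101(✓)  -111(✓)  0-01(✓)  01-1(✓)  1-00(✓)  1-01(✓)  1-10(✓)  10-0(✓)  100-(✓)  11-0(✓)  11-1(✓)  110-(✓)  111-(✓)
size-2^2 implicants → --01  -1-1  1--0  1-0-  11--
Unchecked terms (primes): --01, -010, -1-1, 1--0, 1-0-, 11--
Minterm coverage:
  m1 ⊆ --01 [E]
  m2 ⊆ -010 [E]
  m5 ⊆ --01,-1-1
  m7 ⊆ -1-1 [E]
  m8 ⊆ 1--0,1-0-
  m9 ⊆ --01,1-0-
  m10 ⊆ -010,1--0
  m12 ⊆ 1--0,1-0-,11--
  m13 ⊆ --01,-1-1,1-0-,11--
  m14 ⊆ 1--0,11--
  m15 ⊆ -1-1,11--
E = {--01, -010, -1-1}
Petrick residual → 1--0
Cover = c'd + b'cd' + bd + ad'  |cover|=4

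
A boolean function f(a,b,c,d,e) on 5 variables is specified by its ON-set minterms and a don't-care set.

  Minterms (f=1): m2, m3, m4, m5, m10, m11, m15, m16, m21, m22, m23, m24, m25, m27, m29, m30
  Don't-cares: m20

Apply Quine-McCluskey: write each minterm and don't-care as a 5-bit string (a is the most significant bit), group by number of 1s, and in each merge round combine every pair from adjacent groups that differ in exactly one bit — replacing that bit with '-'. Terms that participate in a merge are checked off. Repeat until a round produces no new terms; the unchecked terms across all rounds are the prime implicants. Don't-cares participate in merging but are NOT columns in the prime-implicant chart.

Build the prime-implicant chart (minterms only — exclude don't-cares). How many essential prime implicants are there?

5

size-2^0 implicants → 00010(✓)  00011(✓)  00100(✓)  00101(✓)  01010(✓)  01011(✓)  01111(✓)  10000(✓)  10100(✓)  10101(✓)  10110(✓)  10111(✓)  11000(✓)  11001(✓)  11011(✓)  11101(✓)  11110(✓)
size-2^1 implicants → -0100(✓)  -0101(✓)  -1011  0-010(✓)  0-011(✓)  0001-(✓)  0010-(✓)  01-11  0101-(✓)  1-000  1-101  1-110  10-00  101-0(✓)  101-1(✓)  1010-(✓)  1011-(✓)  11-01  110-1  1100-
size-2^2 implicants → -010-  0-01-  101--
Unchecked terms (primes): -010-, -1011, 0-01-, 01-11, 1-000, 1-101, 1-110, 10-00, 101--, 11-01, 110-1, 1100-
Minterm coverage:
  m2 ⊆ 0-01- [E]
  m3 ⊆ 0-01- [E]
  m4 ⊆ -010- [E]
  m5 ⊆ -010- [E]
  m10 ⊆ 0-01- [E]
  m11 ⊆ -1011,0-01-,01-11
  m15 ⊆ 01-11 [E]
  m16 ⊆ 1-000,10-00
  m21 ⊆ -010-,1-101,101--
  m22 ⊆ 1-110,101--
  m23 ⊆ 101-- [E]
  m24 ⊆ 1-000,1100-
  m25 ⊆ 11-01,110-1,1100-
  m27 ⊆ -1011,110-1
  m29 ⊆ 1-101,11-01
  m30 ⊆ 1-110 [E]
E = {-010-, 0-01-, 01-11, 1-110, 101--}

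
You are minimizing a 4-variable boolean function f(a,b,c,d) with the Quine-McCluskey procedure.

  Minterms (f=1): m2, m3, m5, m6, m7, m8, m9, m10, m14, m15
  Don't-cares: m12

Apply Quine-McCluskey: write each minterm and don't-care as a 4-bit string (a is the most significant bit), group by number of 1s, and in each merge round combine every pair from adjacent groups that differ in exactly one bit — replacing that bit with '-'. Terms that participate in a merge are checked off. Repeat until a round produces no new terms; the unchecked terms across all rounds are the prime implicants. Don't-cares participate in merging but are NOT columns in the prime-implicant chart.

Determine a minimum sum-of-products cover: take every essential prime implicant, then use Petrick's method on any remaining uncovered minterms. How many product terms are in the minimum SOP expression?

Round 0: 0010✓ 0011✓ 0101✓ 0110✓ 0111✓ 1000✓ 1001✓ 1010✓ 1100✓ 1110✓ 1111✓
Round 1: -010✓ -110✓ -111✓ 0-10✓ 0-11✓ 001-✓ 01-1 011-✓ 1-00✓ 1-10✓ 10-0✓ 100- 11-0✓ 111-✓
Round 2: --10 -11- 0-1- 1--0
PIs = {--10, -11-, 0-1-, 01-1, 1--0, 100-}
Coverage chart:
  m2: --10,0-1-
  m3: 0-1- ←essential
  m5: 01-1 ←essential
  m6: --10,-11-,0-1-
  m7: -11-,0-1-,01-1
  m8: 1--0,100-
  m9: 100- ←essential
  m10: --10,1--0
  m14: --10,-11-,1--0
  m15: -11- ←essential
Essential: -11-, 0-1-, 01-1, 100-
Petrick residual → --10
Min cover (5 terms): cd' + bc + a'c + a'bd + ab'c'

5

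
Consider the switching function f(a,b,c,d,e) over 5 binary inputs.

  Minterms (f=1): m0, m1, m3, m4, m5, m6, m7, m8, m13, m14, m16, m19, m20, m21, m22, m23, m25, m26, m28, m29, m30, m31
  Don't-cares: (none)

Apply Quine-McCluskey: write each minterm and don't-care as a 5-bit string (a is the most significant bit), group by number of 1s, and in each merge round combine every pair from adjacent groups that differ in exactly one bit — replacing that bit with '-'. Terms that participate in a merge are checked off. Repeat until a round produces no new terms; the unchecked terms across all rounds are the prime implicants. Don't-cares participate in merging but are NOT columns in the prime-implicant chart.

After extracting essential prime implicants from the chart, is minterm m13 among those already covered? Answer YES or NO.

Round 0: 00000✓ 00001✓ 00011✓ 00100✓ 00101✓ 00110✓ 00111✓ 01000✓ 01101✓ 01110✓ 10000✓ 10011✓ 10100✓ 10101✓ 10110✓ 10111✓ 11001✓ 11010✓ 11100✓ 11101✓ 11110✓ 11111✓
Round 1: -0000✓ -0011✓ -0100✓ -0101✓ -0110✓ -0111✓ -1101✓ -1110✓ 0-000 0-101✓ 0-110✓ 00-00✓ 00-01✓ 00-11✓ 000-1✓ 0000-✓ 001-0✓ 001-1✓ 0010-✓ 0011-✓ 1-100✓ 1-101✓ 1-110✓ 1-111✓ 10-00✓ 10-11✓ 101-0✓ 101-1✓ 1010-✓ 1011-✓ 11-01 11-10 111-0✓ 111-1✓ 1110-✓ 1111-✓
Round 2: --101 --110 -0-00 -0-11 -01-0✓ -01-1✓ -010-✓ -011-✓ 00--1 00-0- 001--✓ 1-1-0✓ 1-1-1✓ 1-10-✓ 1-11-✓ 101--✓ 111--✓
Round 3: -01-- 1-1--
PIs = {--101, --110, -0-00, -0-11, -01--, 0-000, 00--1, 00-0-, 1-1--, 11-01, 11-10}
Coverage chart:
  m0: -0-00,0-000,00-0-
  m1: 00--1,00-0-
  m3: -0-11,00--1
  m4: -0-00,-01--,00-0-
  m5: --101,-01--,00--1,00-0-
  m6: --110,-01--
  m7: -0-11,-01--,00--1
  m8: 0-000 ←essential
  m13: --101 ←essential
  m14: --110 ←essential
  m16: -0-00 ←essential
  m19: -0-11 ←essential
  m20: -0-00,-01--,1-1--
  m21: --101,-01--,1-1--
  m22: --110,-01--,1-1--
  m23: -0-11,-01--,1-1--
  m25: 11-01 ←essential
  m26: 11-10 ←essential
  m28: 1-1-- ←essential
  m29: --101,1-1--,11-01
  m30: --110,1-1--,11-10
  m31: 1-1-- ←essential
Essential: --101, --110, -0-00, -0-11, 0-000, 1-1--, 11-01, 11-10

YES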